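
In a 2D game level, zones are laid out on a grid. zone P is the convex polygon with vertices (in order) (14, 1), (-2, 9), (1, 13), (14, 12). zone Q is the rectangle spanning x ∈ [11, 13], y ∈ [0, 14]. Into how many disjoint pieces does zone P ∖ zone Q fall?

2

zone P ∖ zone Q splits into 2 disjoint pieces (area 10.7885, area 84.4038).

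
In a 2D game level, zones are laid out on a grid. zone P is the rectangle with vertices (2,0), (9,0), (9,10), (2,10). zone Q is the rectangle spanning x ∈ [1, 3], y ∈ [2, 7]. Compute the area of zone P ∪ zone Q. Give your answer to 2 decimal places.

75.00

By inclusion–exclusion:
Individual areas: |zone P| = 70, |zone Q| = 10.
|zone P∩zone Q|: x∈[2,3], y∈[2,7] → 1·5 = 5.
|zone P ∪ zone Q| = 80 − 5 = 75.00.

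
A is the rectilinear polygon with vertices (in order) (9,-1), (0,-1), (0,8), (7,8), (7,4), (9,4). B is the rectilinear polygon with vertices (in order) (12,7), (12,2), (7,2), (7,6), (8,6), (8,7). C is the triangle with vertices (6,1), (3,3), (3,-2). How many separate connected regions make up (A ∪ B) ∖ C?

1

(A ∪ B) ∖ C is a single connected region.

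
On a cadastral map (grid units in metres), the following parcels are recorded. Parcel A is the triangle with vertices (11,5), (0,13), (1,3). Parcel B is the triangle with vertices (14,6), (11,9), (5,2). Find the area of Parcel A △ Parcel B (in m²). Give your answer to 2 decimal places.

|Parcel A| = 51, |Parcel B| = 19.5, |Parcel A∩Parcel B| = 4.0519.
|Parcel A △ Parcel B| = |Parcel A| + |Parcel B| − 2·|Parcel A∩Parcel B| = 51 + 19.5 − 8.1037 = 62.40.

62.40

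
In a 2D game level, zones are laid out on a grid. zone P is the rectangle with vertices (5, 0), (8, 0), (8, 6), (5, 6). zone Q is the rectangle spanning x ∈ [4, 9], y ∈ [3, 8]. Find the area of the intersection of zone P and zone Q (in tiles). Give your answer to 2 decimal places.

9.00

|zone P∩zone Q|: x∈[5,8], y∈[3,6] → 3·3 = 9.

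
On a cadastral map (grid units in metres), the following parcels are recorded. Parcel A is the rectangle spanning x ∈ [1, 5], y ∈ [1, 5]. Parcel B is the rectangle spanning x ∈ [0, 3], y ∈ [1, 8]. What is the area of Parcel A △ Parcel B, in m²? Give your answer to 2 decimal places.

|Parcel A∩Parcel B|: x∈[1,3], y∈[1,5] → 2·4 = 8.
|Parcel A △ Parcel B| = |Parcel A| + |Parcel B| − 2·|Parcel A∩Parcel B| = 16 + 21 − 16 = 21.00.

21.00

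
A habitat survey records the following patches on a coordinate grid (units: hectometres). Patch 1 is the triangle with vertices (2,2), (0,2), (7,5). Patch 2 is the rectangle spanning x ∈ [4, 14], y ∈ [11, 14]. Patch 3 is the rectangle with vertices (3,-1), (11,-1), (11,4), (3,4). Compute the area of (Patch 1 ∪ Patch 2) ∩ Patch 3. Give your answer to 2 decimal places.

The region (Patch 1 ∪ Patch 2) ∩ Patch 3 is the polygon with vertices (4.667,4), (5.333,4), (3,2.6), (3,3.286).
By the shoelace formula its area is 1.04.

1.04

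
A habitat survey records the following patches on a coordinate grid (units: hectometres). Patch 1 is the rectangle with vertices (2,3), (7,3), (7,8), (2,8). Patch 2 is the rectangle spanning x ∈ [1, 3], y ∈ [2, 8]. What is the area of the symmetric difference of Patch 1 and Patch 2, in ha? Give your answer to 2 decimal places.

|Patch 1∩Patch 2|: x∈[2,3], y∈[3,8] → 1·5 = 5.
|Patch 1 △ Patch 2| = |Patch 1| + |Patch 2| − 2·|Patch 1∩Patch 2| = 25 + 12 − 10 = 27.00.

27.00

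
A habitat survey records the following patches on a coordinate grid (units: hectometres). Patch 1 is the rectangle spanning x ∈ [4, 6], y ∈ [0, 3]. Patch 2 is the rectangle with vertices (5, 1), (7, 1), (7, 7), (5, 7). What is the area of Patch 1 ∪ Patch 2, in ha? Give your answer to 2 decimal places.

16.00

By inclusion–exclusion:
Individual areas: |Patch 1| = 6, |Patch 2| = 12.
|Patch 1∩Patch 2|: x∈[5,6], y∈[1,3] → 1·2 = 2.
|Patch 1 ∪ Patch 2| = 18 − 2 = 16.00.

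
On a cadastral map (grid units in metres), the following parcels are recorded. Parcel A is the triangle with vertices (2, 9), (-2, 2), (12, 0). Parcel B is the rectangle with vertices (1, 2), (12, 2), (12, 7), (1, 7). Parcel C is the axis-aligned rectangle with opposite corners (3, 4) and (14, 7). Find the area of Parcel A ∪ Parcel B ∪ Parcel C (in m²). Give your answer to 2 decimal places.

By inclusion–exclusion:
Individual areas: |Parcel A| = 53, |Parcel B| = 55, |Parcel C| = 33.
|Parcel A∩Parcel B| = 30.
|Parcel A∩Parcel C| = 8.6667.
|Parcel B∩Parcel C|: x∈[3,12], y∈[4,7] → 9·3 = 27.
|Parcel A∩Parcel B∩Parcel C| = 8.6667.
|Parcel A ∪ Parcel B ∪ Parcel C| = 141 − 65.6667 + 8.6667 = 84.00.

84.00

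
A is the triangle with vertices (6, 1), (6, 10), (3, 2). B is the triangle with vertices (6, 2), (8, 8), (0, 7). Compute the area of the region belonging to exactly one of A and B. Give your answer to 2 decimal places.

20.21

|A| = 13.5, |B| = 23, |A∩B| = 8.147.
|A △ B| = |A| + |B| − 2·|A∩B| = 13.5 + 23 − 16.2939 = 20.21.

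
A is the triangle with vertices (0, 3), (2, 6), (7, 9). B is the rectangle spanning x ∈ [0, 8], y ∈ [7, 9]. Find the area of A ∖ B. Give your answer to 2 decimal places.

|A| = 4.5, |A∩B| = 1.
|A ∖ B| = |A| − |A∩B| = 4.5 − 1 = 3.50.

3.50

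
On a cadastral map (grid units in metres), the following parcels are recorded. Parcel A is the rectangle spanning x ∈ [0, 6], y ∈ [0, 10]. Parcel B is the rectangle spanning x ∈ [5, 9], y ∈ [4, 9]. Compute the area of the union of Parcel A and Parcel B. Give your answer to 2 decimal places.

75.00

By inclusion–exclusion:
Individual areas: |Parcel A| = 60, |Parcel B| = 20.
|Parcel A∩Parcel B|: x∈[5,6], y∈[4,9] → 1·5 = 5.
|Parcel A ∪ Parcel B| = 80 − 5 = 75.00.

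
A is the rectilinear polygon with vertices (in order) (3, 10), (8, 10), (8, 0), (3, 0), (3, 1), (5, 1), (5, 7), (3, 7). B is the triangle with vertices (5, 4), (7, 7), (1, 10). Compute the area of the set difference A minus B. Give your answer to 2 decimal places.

|A| = 38, |A∩B| = 7.
|A ∖ B| = |A| − |A∩B| = 38 − 7 = 31.00.

31.00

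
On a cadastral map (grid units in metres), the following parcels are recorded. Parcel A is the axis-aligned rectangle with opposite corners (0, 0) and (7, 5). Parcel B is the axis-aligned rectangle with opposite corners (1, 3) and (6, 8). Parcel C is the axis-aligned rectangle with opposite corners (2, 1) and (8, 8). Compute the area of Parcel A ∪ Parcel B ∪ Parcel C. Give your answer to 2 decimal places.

By inclusion–exclusion:
Individual areas: |Parcel A| = 35, |Parcel B| = 25, |Parcel C| = 42.
|Parcel A∩Parcel B|: x∈[1,6], y∈[3,5] → 5·2 = 10.
|Parcel A∩Parcel C|: x∈[2,7], y∈[1,5] → 5·4 = 20.
|Parcel B∩Parcel C|: x∈[2,6], y∈[3,8] → 4·5 = 20.
|Parcel A∩Parcel B∩Parcel C| = 8.
|Parcel A ∪ Parcel B ∪ Parcel C| = 102 − 50 + 8 = 60.00.

60.00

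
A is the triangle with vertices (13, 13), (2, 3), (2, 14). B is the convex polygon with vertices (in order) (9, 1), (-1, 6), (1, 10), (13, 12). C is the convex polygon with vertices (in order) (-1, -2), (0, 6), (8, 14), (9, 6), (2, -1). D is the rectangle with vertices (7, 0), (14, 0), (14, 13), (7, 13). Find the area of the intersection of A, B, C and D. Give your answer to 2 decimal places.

The intersection is the polygon with vertices (8.347,11.225), (8.622,9.02), (7,7.545), (7,11).
By the shoelace formula its area is 4.32.

4.32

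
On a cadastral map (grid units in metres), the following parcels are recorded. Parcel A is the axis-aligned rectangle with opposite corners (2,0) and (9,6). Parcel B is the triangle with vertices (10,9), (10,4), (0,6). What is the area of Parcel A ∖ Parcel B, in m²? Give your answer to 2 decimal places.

34.30

|Parcel A| = 42, |Parcel A∩Parcel B| = 7.7.
|Parcel A ∖ Parcel B| = |Parcel A| − |Parcel A∩Parcel B| = 42 − 7.7 = 34.30.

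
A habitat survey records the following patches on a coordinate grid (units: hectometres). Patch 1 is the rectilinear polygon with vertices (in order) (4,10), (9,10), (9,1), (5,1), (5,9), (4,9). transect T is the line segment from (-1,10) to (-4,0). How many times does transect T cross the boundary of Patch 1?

0

The segment lies entirely outside Patch 1 and never meets its boundary.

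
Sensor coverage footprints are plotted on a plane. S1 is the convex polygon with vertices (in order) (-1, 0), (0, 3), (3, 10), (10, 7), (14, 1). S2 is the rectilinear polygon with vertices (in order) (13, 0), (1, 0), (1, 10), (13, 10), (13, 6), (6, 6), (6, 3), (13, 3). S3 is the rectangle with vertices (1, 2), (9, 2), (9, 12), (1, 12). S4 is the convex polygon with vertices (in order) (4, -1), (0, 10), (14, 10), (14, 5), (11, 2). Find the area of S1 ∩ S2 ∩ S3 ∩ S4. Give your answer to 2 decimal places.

37.97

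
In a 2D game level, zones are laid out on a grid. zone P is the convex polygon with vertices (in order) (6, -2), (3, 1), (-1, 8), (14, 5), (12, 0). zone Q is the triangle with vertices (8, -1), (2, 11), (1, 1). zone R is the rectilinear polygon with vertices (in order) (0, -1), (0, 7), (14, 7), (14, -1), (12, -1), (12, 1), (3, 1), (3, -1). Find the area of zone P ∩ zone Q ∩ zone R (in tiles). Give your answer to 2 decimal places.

22.22

The intersection is the polygon with vertices (1.298,3.979), (1.6,7), (4,7), (7,1), (3,1).
By the shoelace formula its area is 22.22.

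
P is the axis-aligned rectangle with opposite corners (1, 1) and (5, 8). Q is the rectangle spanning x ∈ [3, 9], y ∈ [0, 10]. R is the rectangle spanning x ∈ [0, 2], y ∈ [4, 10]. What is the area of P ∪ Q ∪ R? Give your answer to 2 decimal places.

By inclusion–exclusion:
Individual areas: |P| = 28, |Q| = 60, |R| = 12.
|P∩Q|: x∈[3,5], y∈[1,8] → 2·7 = 14.
|P∩R|: x∈[1,2], y∈[4,8] → 1·4 = 4.
|Q∩R| = 0 (no overlap).
|P∩Q∩R| = 0.
|P ∪ Q ∪ R| = 100 − 18 + 0 = 82.00.

82.00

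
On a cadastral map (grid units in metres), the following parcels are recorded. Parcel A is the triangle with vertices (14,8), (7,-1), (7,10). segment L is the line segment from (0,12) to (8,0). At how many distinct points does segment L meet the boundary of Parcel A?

2

The segment meets the boundary at (7.897,0.154), (7,1.5).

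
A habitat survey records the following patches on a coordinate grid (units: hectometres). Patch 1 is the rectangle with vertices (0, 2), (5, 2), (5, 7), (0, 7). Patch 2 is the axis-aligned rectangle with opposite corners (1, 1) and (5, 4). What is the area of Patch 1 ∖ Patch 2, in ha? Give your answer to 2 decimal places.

|Patch 1∩Patch 2|: x∈[1,5], y∈[2,4] → 4·2 = 8.
|Patch 1| = 25.
|Patch 1 ∖ Patch 2| = |Patch 1| − |Patch 1∩Patch 2| = 25 − 8 = 17.00.

17.00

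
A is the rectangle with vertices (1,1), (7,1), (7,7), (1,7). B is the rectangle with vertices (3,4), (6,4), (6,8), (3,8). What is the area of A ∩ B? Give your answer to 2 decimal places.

9.00

|A∩B|: x∈[3,6], y∈[4,7] → 3·3 = 9.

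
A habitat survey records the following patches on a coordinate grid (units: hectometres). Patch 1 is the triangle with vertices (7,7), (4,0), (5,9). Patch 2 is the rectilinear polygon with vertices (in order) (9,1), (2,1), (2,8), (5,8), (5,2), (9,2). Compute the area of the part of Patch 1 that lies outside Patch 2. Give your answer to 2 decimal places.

6.88

|Patch 1| = 10, |Patch 1∩Patch 2| = 3.119.
|Patch 1 ∖ Patch 2| = |Patch 1| − |Patch 1∩Patch 2| = 10 − 3.119 = 6.88.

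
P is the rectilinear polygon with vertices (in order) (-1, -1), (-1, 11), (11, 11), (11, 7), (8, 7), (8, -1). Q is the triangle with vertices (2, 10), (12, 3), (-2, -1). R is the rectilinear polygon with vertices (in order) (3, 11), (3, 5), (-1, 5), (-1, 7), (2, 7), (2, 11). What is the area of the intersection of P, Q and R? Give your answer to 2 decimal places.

The intersection is the polygon with vertices (0.909,7), (2,7), (2,10), (3,9.3), (3,5), (0.182,5).
By the shoelace formula its area is 7.56.

7.56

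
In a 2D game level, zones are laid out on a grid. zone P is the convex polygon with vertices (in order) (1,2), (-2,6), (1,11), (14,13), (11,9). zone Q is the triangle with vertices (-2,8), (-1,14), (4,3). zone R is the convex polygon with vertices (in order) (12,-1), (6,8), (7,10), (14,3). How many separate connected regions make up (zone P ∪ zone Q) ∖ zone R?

(zone P ∪ zone Q) ∖ zone R is a single connected region.

1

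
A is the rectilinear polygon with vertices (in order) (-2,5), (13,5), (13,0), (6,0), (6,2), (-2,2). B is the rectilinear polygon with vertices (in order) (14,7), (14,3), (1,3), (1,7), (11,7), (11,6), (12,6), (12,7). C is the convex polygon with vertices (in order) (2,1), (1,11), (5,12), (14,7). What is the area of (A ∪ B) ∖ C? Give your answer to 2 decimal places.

|A ∪ B| = 86.
|(A ∪ B) ∩ C| = 35.75.
|(A ∪ B) ∖ C| = 86 − 35.75 = 50.25.

50.25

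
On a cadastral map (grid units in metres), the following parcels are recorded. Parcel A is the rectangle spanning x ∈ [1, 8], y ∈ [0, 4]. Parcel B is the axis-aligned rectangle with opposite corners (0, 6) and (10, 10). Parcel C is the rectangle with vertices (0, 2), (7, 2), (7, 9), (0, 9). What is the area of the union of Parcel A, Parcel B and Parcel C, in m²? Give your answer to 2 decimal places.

84.00

By inclusion–exclusion:
Individual areas: |Parcel A| = 28, |Parcel B| = 40, |Parcel C| = 49.
|Parcel A∩Parcel B| = 0 (no overlap).
|Parcel A∩Parcel C|: x∈[1,7], y∈[2,4] → 6·2 = 12.
|Parcel B∩Parcel C|: x∈[0,7], y∈[6,9] → 7·3 = 21.
|Parcel A∩Parcel B∩Parcel C| = 0.
|Parcel A ∪ Parcel B ∪ Parcel C| = 117 − 33 + 0 = 84.00.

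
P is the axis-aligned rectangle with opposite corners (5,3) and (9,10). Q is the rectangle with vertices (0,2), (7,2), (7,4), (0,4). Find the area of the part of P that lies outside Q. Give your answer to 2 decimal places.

|P∩Q|: x∈[5,7], y∈[3,4] → 2·1 = 2.
|P| = 28.
|P ∖ Q| = |P| − |P∩Q| = 28 − 2 = 26.00.

26.00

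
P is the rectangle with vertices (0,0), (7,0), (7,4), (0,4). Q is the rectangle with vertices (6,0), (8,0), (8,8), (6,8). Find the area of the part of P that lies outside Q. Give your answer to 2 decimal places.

24.00

|P∩Q|: x∈[6,7], y∈[0,4] → 1·4 = 4.
|P| = 28.
|P ∖ Q| = |P| − |P∩Q| = 28 − 4 = 24.00.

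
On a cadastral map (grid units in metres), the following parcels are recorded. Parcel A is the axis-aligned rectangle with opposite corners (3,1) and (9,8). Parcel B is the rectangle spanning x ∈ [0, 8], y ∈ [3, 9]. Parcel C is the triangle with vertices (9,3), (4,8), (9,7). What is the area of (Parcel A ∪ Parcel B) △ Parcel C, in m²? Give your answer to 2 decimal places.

|Parcel A ∪ Parcel B| = 65.
|(Parcel A ∪ Parcel B) ∩ Parcel C| = 10.
|(Parcel A ∪ Parcel B) △ Parcel C| = 65 + 10 − 20 = 55.00.

55.00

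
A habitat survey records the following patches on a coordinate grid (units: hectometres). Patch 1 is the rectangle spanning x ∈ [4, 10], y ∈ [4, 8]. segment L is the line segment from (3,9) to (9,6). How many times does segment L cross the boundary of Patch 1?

The segment meets the boundary at (5,8).

1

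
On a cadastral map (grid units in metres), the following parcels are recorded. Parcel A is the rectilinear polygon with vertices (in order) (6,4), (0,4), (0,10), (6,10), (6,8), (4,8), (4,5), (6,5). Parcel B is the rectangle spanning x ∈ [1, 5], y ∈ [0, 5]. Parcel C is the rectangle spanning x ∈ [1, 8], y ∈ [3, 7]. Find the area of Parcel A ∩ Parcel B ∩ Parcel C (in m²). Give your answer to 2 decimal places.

The intersection is the polygon with vertices (1,5), (4,5), (5,5), (5,4), (1,4).
By the shoelace formula its area is 4.00.

4.00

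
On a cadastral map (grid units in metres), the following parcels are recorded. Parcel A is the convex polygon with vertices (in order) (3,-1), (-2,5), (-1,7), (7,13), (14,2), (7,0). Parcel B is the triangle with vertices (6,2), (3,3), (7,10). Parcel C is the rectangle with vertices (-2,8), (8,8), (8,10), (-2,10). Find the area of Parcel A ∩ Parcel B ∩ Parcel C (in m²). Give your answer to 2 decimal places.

0.89

The intersection is the polygon with vertices (7,10), (6.75,8), (5.857,8).
By the shoelace formula its area is 0.89.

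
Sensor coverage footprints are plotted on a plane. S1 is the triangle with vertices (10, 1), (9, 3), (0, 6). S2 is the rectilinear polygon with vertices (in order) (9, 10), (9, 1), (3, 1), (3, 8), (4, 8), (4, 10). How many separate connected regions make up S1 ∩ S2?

1

S1 ∩ S2 is a single connected region.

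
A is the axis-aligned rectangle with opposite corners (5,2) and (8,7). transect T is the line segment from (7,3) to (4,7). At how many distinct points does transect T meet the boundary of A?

1

The segment meets the boundary at (5,5.667).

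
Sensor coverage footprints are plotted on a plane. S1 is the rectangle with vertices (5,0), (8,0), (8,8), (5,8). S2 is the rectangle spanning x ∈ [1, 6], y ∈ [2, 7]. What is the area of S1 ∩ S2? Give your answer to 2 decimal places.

|S1∩S2|: x∈[5,6], y∈[2,7] → 1·5 = 5.

5.00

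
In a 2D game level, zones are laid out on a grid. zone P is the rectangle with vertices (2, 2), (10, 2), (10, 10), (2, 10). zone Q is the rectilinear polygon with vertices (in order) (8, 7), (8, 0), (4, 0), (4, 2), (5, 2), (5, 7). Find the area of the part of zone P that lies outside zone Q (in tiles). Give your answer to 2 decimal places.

49.00

|zone P| = 64, |zone P∩zone Q| = 15.
|zone P ∖ zone Q| = |zone P| − |zone P∩zone Q| = 64 − 15 = 49.00.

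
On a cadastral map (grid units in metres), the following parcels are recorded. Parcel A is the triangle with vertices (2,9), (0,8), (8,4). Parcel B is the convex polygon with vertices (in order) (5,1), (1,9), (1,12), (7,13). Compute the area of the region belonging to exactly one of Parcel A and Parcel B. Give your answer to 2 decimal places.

|Parcel A| = 8, |Parcel B| = 41, |Parcel A∩Parcel B| = 5.9557.
|Parcel A △ Parcel B| = |Parcel A| + |Parcel B| − 2·|Parcel A∩Parcel B| = 8 + 41 − 11.9114 = 37.09.

37.09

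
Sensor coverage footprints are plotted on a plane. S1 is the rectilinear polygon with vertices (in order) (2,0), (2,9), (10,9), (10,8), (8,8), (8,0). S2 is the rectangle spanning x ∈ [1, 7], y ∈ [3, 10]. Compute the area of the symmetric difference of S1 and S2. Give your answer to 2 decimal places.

|S1| = 56, |S2| = 42, |S1∩S2| = 30.
|S1 △ S2| = |S1| + |S2| − 2·|S1∩S2| = 56 + 42 − 60 = 38.00.

38.00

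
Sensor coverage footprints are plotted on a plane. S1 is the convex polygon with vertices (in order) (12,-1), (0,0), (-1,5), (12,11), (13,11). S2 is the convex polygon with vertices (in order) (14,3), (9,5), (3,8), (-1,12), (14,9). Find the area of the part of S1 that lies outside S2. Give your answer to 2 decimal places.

|S1| = 113.5, |S1∩S2| = 30.3689.
|S1 ∖ S2| = |S1| − |S1∩S2| = 113.5 − 30.3689 = 83.13.

83.13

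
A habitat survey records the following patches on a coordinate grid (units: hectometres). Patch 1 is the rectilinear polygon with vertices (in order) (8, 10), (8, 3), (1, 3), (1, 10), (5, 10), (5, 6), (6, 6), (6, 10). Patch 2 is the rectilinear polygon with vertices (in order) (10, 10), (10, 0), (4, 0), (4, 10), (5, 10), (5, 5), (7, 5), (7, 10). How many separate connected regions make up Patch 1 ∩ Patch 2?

1

Patch 1 ∩ Patch 2 is a single connected region.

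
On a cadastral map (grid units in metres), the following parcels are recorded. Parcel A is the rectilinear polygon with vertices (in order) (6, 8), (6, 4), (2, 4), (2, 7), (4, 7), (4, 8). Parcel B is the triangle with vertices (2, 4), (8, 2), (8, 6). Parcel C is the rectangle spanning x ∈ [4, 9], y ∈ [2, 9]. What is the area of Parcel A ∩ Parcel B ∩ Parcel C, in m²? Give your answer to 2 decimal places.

The intersection is the polygon with vertices (4,4), (4,4.667), (6,5.333), (6,4).
By the shoelace formula its area is 2.00.

2.00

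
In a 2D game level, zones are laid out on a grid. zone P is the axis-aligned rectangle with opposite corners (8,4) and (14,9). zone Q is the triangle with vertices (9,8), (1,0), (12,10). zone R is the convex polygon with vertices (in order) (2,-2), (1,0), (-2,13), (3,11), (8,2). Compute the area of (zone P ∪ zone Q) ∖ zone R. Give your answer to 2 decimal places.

|zone P ∪ zone Q| = 32.4273.
|(zone P ∪ zone Q) ∩ zone R| = 1.2773.
|(zone P ∪ zone Q) ∖ zone R| = 32.4273 − 1.2773 = 31.15.

31.15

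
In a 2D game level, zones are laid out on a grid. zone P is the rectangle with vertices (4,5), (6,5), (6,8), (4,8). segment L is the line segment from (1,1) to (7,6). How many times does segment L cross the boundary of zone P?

2

The segment meets the boundary at (6,5.167), (5.8,5).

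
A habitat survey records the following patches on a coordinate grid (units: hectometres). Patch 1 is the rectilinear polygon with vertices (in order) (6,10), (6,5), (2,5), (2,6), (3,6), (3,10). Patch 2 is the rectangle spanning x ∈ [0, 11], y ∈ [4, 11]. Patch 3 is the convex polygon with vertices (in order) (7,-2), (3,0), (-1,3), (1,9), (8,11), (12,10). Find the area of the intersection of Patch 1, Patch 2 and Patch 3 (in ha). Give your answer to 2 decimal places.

15.68

The intersection is the polygon with vertices (2,5), (2,6), (3,6), (3,9.571), (4.5,10), (6,10), (6,5).
By the shoelace formula its area is 15.68.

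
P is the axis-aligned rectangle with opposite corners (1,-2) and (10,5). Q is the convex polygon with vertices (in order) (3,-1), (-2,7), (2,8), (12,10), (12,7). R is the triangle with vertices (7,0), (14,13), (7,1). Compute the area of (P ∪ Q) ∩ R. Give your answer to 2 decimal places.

3.21

The region (P ∪ Q) ∩ R is the polygon with vertices (12,9.286), (7,0), (7,1), (12,9.571).
By the shoelace formula its area is 3.21.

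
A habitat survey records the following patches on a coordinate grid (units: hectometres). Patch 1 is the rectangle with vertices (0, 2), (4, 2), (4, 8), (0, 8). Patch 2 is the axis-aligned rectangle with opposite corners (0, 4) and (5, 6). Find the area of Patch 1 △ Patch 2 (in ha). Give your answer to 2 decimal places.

|Patch 1∩Patch 2|: x∈[0,4], y∈[4,6] → 4·2 = 8.
|Patch 1 △ Patch 2| = |Patch 1| + |Patch 2| − 2·|Patch 1∩Patch 2| = 24 + 10 − 16 = 18.00.

18.00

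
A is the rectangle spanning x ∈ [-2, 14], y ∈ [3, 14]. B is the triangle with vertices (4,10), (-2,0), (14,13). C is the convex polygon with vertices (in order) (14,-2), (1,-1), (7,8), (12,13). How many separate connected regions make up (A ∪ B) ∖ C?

(A ∪ B) ∖ C is a single connected region.

1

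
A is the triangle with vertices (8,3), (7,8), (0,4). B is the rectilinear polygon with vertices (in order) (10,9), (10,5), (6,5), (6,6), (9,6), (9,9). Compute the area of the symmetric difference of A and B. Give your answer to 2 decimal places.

|A| = 19.5, |B| = 7, |A∩B| = 1.5.
|A △ B| = |A| + |B| − 2·|A∩B| = 19.5 + 7 − 3 = 23.50.

23.50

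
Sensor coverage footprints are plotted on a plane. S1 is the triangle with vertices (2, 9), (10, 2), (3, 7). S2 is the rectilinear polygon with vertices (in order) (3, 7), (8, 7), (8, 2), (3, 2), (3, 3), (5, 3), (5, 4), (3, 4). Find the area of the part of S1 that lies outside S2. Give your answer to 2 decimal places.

1.61

|S1| = 4.5, |S1∩S2| = 2.8929.
|S1 ∖ S2| = |S1| − |S1∩S2| = 4.5 − 2.8929 = 1.61.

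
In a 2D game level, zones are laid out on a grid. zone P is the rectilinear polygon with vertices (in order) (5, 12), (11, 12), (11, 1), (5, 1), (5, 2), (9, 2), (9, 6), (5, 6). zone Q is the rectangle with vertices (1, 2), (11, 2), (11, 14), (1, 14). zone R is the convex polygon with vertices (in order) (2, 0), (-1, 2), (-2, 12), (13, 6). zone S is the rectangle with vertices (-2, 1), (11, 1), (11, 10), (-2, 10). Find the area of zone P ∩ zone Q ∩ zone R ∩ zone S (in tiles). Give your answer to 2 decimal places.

15.27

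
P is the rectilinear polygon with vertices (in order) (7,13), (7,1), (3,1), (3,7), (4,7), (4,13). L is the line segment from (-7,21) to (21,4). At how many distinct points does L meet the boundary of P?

The segment meets the boundary at (7,12.5), (6.176,13).

2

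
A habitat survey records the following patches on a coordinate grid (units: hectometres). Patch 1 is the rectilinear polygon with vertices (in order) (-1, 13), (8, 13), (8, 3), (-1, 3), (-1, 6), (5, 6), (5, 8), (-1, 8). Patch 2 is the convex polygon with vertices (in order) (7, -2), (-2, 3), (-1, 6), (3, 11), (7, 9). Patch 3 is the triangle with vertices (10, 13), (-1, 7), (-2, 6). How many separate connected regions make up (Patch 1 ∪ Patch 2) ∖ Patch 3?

(Patch 1 ∪ Patch 2) ∖ Patch 3 splits into 2 disjoint pieces (area 31.0188, area 79.6198).

2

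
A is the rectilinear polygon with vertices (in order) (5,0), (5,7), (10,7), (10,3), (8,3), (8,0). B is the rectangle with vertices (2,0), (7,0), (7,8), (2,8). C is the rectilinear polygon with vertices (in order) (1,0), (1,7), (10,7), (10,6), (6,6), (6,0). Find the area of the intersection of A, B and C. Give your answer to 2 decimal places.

8.00

The intersection is the polygon with vertices (7,7), (7,6), (6,6), (6,0), (5,0), (5,7).
By the shoelace formula its area is 8.00.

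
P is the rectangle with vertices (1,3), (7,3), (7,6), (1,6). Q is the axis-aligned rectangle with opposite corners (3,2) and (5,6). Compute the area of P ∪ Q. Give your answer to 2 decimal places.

By inclusion–exclusion:
Individual areas: |P| = 18, |Q| = 8.
|P∩Q|: x∈[3,5], y∈[3,6] → 2·3 = 6.
|P ∪ Q| = 26 − 6 = 20.00.

20.00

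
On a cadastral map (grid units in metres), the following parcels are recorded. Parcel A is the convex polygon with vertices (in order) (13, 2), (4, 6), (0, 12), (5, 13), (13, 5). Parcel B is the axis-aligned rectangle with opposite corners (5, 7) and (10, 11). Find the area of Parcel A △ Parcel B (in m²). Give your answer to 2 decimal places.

51.50

|Parcel A| = 62.5, |Parcel B| = 20, |Parcel A∩Parcel B| = 15.5.
|Parcel A △ Parcel B| = |Parcel A| + |Parcel B| − 2·|Parcel A∩Parcel B| = 62.5 + 20 − 31 = 51.50.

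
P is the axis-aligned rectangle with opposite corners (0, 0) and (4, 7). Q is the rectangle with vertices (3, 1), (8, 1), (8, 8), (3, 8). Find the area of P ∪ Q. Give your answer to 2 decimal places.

By inclusion–exclusion:
Individual areas: |P| = 28, |Q| = 35.
|P∩Q|: x∈[3,4], y∈[1,7] → 1·6 = 6.
|P ∪ Q| = 63 − 6 = 57.00.

57.00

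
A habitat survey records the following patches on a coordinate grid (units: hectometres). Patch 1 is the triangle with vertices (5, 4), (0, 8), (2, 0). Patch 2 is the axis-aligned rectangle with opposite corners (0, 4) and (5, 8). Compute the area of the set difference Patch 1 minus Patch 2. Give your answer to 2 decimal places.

8.00

|Patch 1| = 16, |Patch 1∩Patch 2| = 8.
|Patch 1 ∖ Patch 2| = |Patch 1| − |Patch 1∩Patch 2| = 16 − 8 = 8.00.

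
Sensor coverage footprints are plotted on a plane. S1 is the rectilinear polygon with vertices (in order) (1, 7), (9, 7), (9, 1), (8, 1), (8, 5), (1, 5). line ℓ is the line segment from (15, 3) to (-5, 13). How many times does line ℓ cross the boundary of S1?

2

The segment meets the boundary at (7,7), (9,6).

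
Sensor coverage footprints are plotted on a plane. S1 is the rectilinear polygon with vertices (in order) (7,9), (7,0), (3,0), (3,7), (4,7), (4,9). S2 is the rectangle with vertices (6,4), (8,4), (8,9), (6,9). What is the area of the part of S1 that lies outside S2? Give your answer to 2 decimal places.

29.00

|S1| = 34, |S1∩S2| = 5.
|S1 ∖ S2| = |S1| − |S1∩S2| = 34 − 5 = 29.00.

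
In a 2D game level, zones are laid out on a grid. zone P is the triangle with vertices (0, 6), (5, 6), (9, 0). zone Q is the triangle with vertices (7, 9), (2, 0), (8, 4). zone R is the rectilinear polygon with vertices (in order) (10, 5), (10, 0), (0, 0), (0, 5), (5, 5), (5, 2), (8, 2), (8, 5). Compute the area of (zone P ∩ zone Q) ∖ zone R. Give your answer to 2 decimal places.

3.52

|zone P ∩ zone Q| = 4.9855.
|(zone P ∩ zone Q) ∩ zone R| = 1.47.
|(zone P ∩ zone Q) ∖ zone R| = 4.9855 − 1.47 = 3.52.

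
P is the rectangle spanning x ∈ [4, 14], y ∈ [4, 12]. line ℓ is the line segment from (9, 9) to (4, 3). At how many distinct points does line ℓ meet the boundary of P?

1

The segment meets the boundary at (4.833,4).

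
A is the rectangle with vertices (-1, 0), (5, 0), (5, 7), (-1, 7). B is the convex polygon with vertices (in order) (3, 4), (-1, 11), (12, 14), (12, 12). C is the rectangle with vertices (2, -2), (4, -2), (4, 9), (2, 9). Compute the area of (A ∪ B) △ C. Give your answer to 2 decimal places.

81.71

|A ∪ B| = 95.7063.
|(A ∪ B) ∩ C| = 18.
|(A ∪ B) △ C| = 95.7063 + 22 − 36 = 81.71.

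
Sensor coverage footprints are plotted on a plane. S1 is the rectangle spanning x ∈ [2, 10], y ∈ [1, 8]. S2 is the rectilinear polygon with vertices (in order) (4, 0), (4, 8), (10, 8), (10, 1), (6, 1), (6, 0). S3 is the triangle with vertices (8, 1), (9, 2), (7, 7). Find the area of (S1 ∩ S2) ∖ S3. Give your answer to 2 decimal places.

|S1 ∩ S2| = 42.
|(S1 ∩ S2) ∩ S3| = 3.5.
|(S1 ∩ S2) ∖ S3| = 42 − 3.5 = 38.50.

38.50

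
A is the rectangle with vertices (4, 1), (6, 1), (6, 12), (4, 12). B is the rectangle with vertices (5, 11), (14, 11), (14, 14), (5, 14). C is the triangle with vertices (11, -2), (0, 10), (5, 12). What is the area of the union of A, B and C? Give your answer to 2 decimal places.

75.46

By inclusion–exclusion:
Individual areas: |A| = 22, |B| = 27, |C| = 41.
|A∩B|: x∈[5,6], y∈[11,12] → 1·1 = 1.
|A∩C| = 13.5424.
|B∩C| = 0.2143.
|A∩B∩C| = 0.2143.
|A ∪ B ∪ C| = 90 − 14.7567 + 0.2143 = 75.46.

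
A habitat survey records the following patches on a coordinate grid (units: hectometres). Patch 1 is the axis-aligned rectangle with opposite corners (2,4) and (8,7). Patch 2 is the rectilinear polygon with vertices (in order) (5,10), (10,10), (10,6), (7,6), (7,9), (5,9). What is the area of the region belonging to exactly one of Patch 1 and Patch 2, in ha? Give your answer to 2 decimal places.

|Patch 1| = 18, |Patch 2| = 14, |Patch 1∩Patch 2| = 1.
|Patch 1 △ Patch 2| = |Patch 1| + |Patch 2| − 2·|Patch 1∩Patch 2| = 18 + 14 − 2 = 30.00.

30.00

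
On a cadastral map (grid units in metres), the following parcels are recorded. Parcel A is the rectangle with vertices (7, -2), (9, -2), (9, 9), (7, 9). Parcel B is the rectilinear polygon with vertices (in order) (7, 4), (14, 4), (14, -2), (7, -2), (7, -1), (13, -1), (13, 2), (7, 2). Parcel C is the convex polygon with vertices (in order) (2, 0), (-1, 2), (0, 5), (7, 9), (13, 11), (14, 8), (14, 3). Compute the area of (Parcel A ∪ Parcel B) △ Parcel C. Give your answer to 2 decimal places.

95.00

|Parcel A ∪ Parcel B| = 40.
|(Parcel A ∪ Parcel B) ∩ Parcel C| = 23.
|(Parcel A ∪ Parcel B) △ Parcel C| = 40 + 101 − 46 = 95.00.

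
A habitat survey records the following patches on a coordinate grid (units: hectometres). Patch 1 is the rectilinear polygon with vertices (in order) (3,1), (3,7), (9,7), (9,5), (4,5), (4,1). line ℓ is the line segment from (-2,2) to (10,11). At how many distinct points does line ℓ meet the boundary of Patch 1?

The segment meets the boundary at (3,5.75), (4.667,7).

2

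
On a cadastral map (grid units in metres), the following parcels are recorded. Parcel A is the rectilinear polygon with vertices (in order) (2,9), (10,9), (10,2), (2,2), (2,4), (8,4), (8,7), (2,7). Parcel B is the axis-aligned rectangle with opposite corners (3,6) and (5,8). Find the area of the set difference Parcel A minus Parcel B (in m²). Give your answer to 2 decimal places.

36.00

|Parcel A| = 38, |Parcel A∩Parcel B| = 2.
|Parcel A ∖ Parcel B| = |Parcel A| − |Parcel A∩Parcel B| = 38 − 2 = 36.00.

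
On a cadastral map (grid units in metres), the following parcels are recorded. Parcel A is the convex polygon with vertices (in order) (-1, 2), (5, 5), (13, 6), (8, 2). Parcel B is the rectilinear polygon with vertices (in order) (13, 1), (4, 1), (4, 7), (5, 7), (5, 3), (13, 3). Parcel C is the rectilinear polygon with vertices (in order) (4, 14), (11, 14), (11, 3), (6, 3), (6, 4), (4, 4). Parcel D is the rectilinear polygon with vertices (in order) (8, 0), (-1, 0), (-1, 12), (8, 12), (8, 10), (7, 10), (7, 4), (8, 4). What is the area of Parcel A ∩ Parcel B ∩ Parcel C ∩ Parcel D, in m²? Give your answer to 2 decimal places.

0.75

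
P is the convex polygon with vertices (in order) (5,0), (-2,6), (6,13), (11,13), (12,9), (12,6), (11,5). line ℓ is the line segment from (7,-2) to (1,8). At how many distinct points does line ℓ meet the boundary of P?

1

The segment meets the boundary at (5.533,0.444).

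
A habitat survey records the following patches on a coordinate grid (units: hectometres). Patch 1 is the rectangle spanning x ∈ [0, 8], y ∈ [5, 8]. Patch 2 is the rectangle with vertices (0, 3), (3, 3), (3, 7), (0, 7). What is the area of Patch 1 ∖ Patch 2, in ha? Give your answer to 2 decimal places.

18.00

|Patch 1∩Patch 2|: x∈[0,3], y∈[5,7] → 3·2 = 6.
|Patch 1| = 24.
|Patch 1 ∖ Patch 2| = |Patch 1| − |Patch 1∩Patch 2| = 24 − 6 = 18.00.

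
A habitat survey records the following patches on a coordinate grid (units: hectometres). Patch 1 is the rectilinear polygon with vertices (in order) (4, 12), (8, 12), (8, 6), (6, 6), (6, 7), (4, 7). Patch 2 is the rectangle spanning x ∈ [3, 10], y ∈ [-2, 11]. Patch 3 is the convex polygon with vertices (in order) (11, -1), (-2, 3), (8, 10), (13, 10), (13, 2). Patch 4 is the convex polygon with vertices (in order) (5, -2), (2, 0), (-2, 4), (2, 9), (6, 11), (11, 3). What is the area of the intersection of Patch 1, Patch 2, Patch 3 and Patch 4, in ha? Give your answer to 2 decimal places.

The intersection is the polygon with vertices (6,7), (4,7), (4,7.2), (7.043,9.33), (8,7.8), (8,6), (6,6).
By the shoelace formula its area is 7.35.

7.35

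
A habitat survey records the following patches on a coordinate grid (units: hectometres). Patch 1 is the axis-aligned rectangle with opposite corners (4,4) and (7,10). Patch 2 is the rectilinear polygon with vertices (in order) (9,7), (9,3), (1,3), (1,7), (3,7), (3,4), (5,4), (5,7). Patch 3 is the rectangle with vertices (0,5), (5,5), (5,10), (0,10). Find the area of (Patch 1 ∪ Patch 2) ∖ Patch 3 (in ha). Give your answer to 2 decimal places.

|Patch 1 ∪ Patch 2| = 38.
|(Patch 1 ∪ Patch 2) ∩ Patch 3| = 9.
|(Patch 1 ∪ Patch 2) ∖ Patch 3| = 38 − 9 = 29.00.

29.00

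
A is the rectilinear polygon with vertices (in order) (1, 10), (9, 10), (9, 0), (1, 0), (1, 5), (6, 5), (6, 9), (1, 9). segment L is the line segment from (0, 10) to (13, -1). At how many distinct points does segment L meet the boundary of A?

4

The segment meets the boundary at (9,2.385), (5.909,5), (1.182,9), (1,9.154).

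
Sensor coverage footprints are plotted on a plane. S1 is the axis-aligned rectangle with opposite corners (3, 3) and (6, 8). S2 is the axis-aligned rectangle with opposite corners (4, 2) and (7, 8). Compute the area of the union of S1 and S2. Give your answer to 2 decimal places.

23.00

By inclusion–exclusion:
Individual areas: |S1| = 15, |S2| = 18.
|S1∩S2|: x∈[4,6], y∈[3,8] → 2·5 = 10.
|S1 ∪ S2| = 33 − 10 = 23.00.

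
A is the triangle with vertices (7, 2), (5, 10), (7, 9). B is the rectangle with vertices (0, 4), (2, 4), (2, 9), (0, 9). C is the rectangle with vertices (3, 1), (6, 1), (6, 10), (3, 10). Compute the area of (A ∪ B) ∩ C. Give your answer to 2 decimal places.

The region (A ∪ B) ∩ C is the polygon with vertices (5,10), (6,9.5), (6,6).
By the shoelace formula its area is 1.75.

1.75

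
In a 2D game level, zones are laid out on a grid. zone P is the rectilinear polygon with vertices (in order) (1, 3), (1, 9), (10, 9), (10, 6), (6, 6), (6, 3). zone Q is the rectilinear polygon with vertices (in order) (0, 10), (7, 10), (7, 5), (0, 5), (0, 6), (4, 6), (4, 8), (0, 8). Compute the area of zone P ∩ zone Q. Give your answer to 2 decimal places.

17.00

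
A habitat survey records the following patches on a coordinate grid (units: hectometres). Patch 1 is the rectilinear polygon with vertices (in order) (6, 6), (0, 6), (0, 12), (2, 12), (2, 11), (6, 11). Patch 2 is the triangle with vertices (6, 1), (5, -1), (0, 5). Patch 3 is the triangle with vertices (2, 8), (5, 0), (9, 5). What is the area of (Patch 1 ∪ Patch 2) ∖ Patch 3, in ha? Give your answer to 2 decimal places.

34.76

|Patch 1 ∪ Patch 2| = 40.
|(Patch 1 ∪ Patch 2) ∩ Patch 3| = 5.2405.
|(Patch 1 ∪ Patch 2) ∖ Patch 3| = 40 − 5.2405 = 34.76.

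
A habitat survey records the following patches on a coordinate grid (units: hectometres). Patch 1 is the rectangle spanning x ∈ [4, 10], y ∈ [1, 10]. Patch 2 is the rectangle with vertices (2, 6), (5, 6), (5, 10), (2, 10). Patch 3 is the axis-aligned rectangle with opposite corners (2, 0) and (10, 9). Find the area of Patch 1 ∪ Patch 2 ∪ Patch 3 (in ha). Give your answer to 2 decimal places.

80.00

By inclusion–exclusion:
Individual areas: |Patch 1| = 54, |Patch 2| = 12, |Patch 3| = 72.
|Patch 1∩Patch 2|: x∈[4,5], y∈[6,10] → 1·4 = 4.
|Patch 1∩Patch 3|: x∈[4,10], y∈[1,9] → 6·8 = 48.
|Patch 2∩Patch 3|: x∈[2,5], y∈[6,9] → 3·3 = 9.
|Patch 1∩Patch 2∩Patch 3| = 3.
|Patch 1 ∪ Patch 2 ∪ Patch 3| = 138 − 61 + 3 = 80.00.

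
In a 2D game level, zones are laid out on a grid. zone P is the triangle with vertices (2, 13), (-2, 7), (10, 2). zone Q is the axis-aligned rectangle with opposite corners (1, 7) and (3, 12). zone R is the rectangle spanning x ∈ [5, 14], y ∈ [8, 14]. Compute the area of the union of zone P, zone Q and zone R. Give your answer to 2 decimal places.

By inclusion–exclusion:
Individual areas: |zone P| = 46, |zone Q| = 10, |zone R| = 54.
|zone P∩zone Q| = 9.8655.
|zone P∩zone R| = 0.2784.
|zone Q∩zone R| = 0 (no overlap).
|zone P∩zone Q∩zone R| = 0.
|zone P ∪ zone Q ∪ zone R| = 110 − 10.1439 + 0 = 99.86.

99.86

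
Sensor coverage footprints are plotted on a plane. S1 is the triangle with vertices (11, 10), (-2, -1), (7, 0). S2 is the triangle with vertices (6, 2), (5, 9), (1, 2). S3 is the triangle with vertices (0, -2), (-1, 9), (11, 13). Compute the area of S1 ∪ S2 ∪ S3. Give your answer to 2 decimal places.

By inclusion–exclusion:
Individual areas: |S1| = 43, |S2| = 17.5, |S3| = 68.
|S1∩S2| = 7.4898.
|S1∩S3| = 6.646.
|S2∩S3| = 12.1333.
|S1∩S2∩S3| = 2.1475.
|S1 ∪ S2 ∪ S3| = 128.5 − 26.2691 + 2.1475 = 104.38.

104.38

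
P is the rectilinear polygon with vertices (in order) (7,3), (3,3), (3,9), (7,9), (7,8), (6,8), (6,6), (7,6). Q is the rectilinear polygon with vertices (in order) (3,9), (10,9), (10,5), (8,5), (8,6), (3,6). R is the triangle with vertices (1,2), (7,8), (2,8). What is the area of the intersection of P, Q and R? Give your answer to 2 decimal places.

5.50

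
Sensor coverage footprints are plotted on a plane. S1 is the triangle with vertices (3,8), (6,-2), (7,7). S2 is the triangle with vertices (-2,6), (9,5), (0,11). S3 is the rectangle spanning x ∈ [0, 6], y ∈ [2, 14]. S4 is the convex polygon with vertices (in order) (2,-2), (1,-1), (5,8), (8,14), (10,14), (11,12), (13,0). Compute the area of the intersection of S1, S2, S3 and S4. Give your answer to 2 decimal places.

3.42

The intersection is the polygon with vertices (6,7), (6,5.273), (3.874,5.466), (4.8,7.55), (5.4,7.4).
By the shoelace formula its area is 3.42.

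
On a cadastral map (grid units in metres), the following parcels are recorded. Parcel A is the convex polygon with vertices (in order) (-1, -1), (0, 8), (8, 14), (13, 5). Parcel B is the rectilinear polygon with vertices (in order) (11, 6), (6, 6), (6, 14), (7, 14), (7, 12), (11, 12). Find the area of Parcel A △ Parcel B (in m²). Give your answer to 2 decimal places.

87.67

|Parcel A| = 111, |Parcel B| = 32, |Parcel A∩Parcel B| = 27.6639.
|Parcel A △ Parcel B| = |Parcel A| + |Parcel B| − 2·|Parcel A∩Parcel B| = 111 + 32 − 55.3278 = 87.67.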